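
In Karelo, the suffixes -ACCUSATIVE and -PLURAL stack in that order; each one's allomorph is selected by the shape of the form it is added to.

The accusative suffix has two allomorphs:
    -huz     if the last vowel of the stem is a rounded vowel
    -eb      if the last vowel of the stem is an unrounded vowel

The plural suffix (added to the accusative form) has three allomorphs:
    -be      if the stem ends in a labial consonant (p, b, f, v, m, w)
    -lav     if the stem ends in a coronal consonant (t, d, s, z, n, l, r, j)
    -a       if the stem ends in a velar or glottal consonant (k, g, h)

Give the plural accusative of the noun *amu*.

amuhuzlav

Since the last vowel of *amu* is /u/ (a rounded vowel), it takes -huz, giving *amuhuz*.
The accusative form *amuhuz* — final consonant /z/ (coronal) → -lav → *amuhuzlav*.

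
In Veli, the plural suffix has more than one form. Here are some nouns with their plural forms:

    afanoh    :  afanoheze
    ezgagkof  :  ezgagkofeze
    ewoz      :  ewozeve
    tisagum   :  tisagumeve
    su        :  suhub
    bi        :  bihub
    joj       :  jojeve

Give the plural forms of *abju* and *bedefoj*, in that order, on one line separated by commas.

The suffix is conditioned by the final sound: -eze when the stem ends in a voiceless consonant (*afanoh*, *ezgagkof*); -eve when the stem ends in a voiced consonant (*ewoz*, *tisagum*, *joj*); -hub when the stem ends in a vowel (*su*, *bi*).
*abju* — final sound /u/ (a vowel) → -hub → *abjuhub*.
Since the final sound of *bedefoj* is /j/ (a voiced consonant), it takes -eve, giving *bedefojeve*.

abjuhub, bedefojeve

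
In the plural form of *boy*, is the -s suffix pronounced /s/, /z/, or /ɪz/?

The stem *boy* ends in a voiced non-sibilant sound.
The plural suffix surfaces as /ɪz/ after sibilants, /s/ after other voiceless consonants, and /z/ after other voiced sounds.
So the plural -s on *boy* is pronounced /z/.

/z/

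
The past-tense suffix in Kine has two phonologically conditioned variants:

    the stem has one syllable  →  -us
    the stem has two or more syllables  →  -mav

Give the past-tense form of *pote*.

*pote* has 2 syllables, so the suffix is -mav, giving *potemav*.

potemav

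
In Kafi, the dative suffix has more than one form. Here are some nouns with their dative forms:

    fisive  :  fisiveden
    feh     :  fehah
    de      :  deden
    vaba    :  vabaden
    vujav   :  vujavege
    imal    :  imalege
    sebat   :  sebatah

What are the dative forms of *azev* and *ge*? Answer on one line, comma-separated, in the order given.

azevege, geden

Looking at the final sound of each stem: -ah when the stem ends in a voiceless consonant (*feh*, *sebat*); -ege when the stem ends in a voiced consonant (*vujav*, *imal*); -den when the stem ends in a vowel (*fisive*, *de*, *vaba*).
*azev*: final sound = /v/, a voiced consonant → -ege → *azevege*.
*ge* — final sound /e/ (a vowel) → -den → *geden*.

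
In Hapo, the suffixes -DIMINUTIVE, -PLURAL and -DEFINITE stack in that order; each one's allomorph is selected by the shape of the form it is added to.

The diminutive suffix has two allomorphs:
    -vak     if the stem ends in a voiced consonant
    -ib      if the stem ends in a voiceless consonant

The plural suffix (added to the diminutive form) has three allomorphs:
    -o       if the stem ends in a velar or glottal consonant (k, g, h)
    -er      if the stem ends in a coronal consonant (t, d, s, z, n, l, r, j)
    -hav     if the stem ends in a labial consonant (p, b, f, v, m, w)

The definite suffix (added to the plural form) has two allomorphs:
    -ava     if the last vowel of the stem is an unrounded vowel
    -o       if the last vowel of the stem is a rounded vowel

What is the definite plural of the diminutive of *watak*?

watakibhavava

*watak* — final consonant /k/ (voiceless) → -ib → *watakib*.
The diminutive form *watakib* — final consonant /b/ (labial) → -hav → *watakibhav*.
The plural form *watakibhav*: last vowel = /a/, an unrounded vowel → -ava → *watakibhavava*.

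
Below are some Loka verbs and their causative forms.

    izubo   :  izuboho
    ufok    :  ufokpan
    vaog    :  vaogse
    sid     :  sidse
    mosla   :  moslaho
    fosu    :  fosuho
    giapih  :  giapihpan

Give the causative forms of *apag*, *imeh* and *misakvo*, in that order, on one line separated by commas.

The suffix is conditioned by the final sound: -pan when the stem ends in a voiceless consonant (*ufok*, *giapih*); -se when the stem ends in a voiced consonant (*vaog*, *sid*); -ho when the stem ends in a vowel (*izubo*, *mosla*, *fosu*).
*apag*: final sound = /g/, a voiced consonant → -se → *apagse*.
*imeh*: final sound = /h/, a voiceless consonant → -pan → *imehpan*.
*misakvo* — final sound /o/ (a vowel) → -ho → *misakvoho*.

apagse, imehpan, misakvoho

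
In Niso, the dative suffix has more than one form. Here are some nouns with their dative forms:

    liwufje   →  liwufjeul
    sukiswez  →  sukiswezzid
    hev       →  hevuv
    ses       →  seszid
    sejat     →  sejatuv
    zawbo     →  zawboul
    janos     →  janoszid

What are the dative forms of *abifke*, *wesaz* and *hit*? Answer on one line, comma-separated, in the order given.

The pattern is sibilance of the final sound: -zid when the stem ends in a sibilant (*sukiswez*, *ses*, *janos*); -uv when the stem ends in a non-sibilant consonant (*hev*, *sejat*); -ul when the stem ends in a vowel (*liwufje*, *zawbo*).
The final sound of *abifke* is /e/, which is a vowel, so the suffix is -ul, giving *abifkeul*.
Since the final sound of *wesaz* is /z/ (a sibilant), it takes -zid, giving *wesazzid*.
*hit* — final sound /t/ (a non-sibilant consonant) → -uv → *hituv*.

abifkeul, wesazzid, hituv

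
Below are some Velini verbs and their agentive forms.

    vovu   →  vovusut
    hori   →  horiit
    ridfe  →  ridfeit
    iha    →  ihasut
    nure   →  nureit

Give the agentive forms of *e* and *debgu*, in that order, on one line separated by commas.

The pattern is front/back vowel harmony: -it when the last vowel of the stem is a front vowel (*hori*, *ridfe*, *nure*); -sut when the last vowel of the stem is a back vowel (*vovu*, *iha*).
The last vowel of *e* is /e/, which is a front vowel, so the suffix is -it, giving *eit*.
*debgu*: last vowel = /u/, a back vowel → -sut → *debgusut*.

eit, debgusut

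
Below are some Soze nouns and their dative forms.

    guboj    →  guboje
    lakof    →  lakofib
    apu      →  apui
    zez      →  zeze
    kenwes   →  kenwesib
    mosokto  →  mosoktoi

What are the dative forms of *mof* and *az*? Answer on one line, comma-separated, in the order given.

The alternation tracks the final sound of the stem — -ib when the stem ends in a voiceless consonant (*lakof*, *kenwes*); -e when the stem ends in a voiced consonant (*guboj*, *zez*); -i when the stem ends in a vowel (*apu*, *mosokto*).
The final sound of *mof* is /f/, which is a voiceless consonant, so the suffix is -ib, giving *mofib*.
*az* — final sound /z/ (a voiced consonant) → -e → *aze*.

mofib, aze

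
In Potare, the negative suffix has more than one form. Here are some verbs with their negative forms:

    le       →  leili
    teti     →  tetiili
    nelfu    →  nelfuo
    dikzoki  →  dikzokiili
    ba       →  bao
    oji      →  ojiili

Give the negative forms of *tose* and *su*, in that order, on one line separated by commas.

toseili, suo

The suffix is conditioned by the last vowel: -ili when the last vowel of the stem is a front vowel (*le*, *teti*, *dikzoki*, *oji*); -o when the last vowel of the stem is a back vowel (*nelfu*, *ba*).
Since the last vowel of *tose* is /e/ (a front vowel), it takes -ili, giving *toseili*.
Since the last vowel of *su* is /u/ (a back vowel), it takes -o, giving *suo*.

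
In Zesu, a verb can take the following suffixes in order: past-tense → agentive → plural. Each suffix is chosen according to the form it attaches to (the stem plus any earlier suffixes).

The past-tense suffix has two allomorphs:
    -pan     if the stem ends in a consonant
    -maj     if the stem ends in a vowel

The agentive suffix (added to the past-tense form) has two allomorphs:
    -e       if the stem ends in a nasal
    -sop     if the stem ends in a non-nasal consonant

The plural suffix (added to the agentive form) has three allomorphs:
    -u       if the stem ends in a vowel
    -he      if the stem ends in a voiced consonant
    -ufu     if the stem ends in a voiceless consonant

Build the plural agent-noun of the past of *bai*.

baimajsopufu

The final sound of *bai* is /i/, which is a vowel, so the past-tense suffix is -maj, giving *baimaj*.
The final consonant of the past-tense form *baimaj* is /j/, which is non-nasal, so the agentive suffix is -sop, giving *baimajsop*.
The final sound of the agentive form *baimajsop* is /p/, which is a voiceless consonant, so the plural suffix is -ufu, giving *baimajsopufu*.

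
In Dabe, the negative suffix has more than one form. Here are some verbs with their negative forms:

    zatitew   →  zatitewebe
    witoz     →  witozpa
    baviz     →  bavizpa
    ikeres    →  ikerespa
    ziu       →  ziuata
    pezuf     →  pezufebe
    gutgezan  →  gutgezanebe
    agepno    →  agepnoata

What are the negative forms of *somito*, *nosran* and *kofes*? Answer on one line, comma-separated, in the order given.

The suffix is conditioned by the final sound: -pa when the stem ends in a sibilant (*witoz*, *baviz*, *ikeres*); -ebe when the stem ends in a non-sibilant consonant (*zatitew*, *pezuf*, *gutgezan*); -ata when the stem ends in a vowel (*ziu*, *agepno*).
*somito* — final sound /o/ (a vowel) → -ata → *somitoata*.
*nosran*: final sound = /n/, a non-sibilant consonant → -ebe → *nosranebe*.
The final sound of *kofes* is /s/, which is a sibilant, so the suffix is -pa, giving *kofespa*.

somitoata, nosranebe, kofespa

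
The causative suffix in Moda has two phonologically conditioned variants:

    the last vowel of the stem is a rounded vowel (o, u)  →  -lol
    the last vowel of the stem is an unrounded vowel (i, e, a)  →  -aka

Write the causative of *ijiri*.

ijiriaka

Since the last vowel of *ijiri* is /i/ (an unrounded vowel), it takes -aka, giving *ijiriaka*.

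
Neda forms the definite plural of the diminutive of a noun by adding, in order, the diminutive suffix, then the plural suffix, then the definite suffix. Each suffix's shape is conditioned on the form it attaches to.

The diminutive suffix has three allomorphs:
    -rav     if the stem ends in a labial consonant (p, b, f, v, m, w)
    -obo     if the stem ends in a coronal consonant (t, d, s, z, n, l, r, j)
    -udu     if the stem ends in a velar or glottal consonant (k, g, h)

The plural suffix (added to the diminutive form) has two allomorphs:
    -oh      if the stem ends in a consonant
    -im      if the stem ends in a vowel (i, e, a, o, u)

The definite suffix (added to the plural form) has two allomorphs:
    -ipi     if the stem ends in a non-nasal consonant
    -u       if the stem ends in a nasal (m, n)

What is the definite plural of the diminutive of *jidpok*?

Since the final consonant of *jidpok* is /k/ (velar/glottal), it takes -udu, giving *jidpokudu*.
Since the final sound of the diminutive form *jidpokudu* is /u/ (a vowel), it takes -im, giving *jidpokuduim*.
The plural form *jidpokuduim* — final consonant /m/ (a nasal) → -u → *jidpokuduimu*.

jidpokuduimu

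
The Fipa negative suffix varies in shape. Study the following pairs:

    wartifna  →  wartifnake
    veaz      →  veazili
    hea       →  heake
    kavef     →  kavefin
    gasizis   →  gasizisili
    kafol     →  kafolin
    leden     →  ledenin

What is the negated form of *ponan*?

ponanin

The suffix is conditioned by the final sound: -ili when the stem ends in a sibilant (*veaz*, *gasizis*); -in when the stem ends in a non-sibilant consonant (*kavef*, *kafol*, *leden*); -ke when the stem ends in a vowel (*wartifna*, *hea*).
The final sound of *ponan* is /n/, which is a non-sibilant consonant, so the suffix is -in, giving *ponanin*.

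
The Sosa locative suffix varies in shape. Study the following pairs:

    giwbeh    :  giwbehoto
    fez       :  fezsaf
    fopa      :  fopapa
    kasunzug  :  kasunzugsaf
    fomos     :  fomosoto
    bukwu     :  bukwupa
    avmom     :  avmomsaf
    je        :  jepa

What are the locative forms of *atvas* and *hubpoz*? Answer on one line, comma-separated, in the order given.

The suffix is conditioned by the final sound: -oto when the stem ends in a voiceless consonant (*giwbeh*, *fomos*); -saf when the stem ends in a voiced consonant (*fez*, *kasunzug*, *avmom*); -pa when the stem ends in a vowel (*fopa*, *bukwu*, *je*).
Since the final sound of *atvas* is /s/ (a voiceless consonant), it takes -oto, giving *atvasoto*.
*hubpoz* — final sound /z/ (a voiced consonant) → -saf → *hubpozsaf*.

atvasoto, hubpozsaf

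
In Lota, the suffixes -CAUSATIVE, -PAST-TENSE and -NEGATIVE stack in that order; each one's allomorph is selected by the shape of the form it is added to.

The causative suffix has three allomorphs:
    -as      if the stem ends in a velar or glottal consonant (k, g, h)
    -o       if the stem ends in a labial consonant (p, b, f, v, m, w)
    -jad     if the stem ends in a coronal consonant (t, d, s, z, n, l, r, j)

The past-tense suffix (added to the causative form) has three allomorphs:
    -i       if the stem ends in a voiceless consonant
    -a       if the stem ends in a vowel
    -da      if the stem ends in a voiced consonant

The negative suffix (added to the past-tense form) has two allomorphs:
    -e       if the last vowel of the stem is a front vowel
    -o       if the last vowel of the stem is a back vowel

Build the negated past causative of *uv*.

uvoao

*uv*: final consonant = /v/, labial → -o → *uvo*.
The causative form *uvo* — final sound /o/ (a vowel) → -a → *uvoa*.
The past-tense form *uvoa* — last vowel /a/ (a back vowel) → -o → *uvoao*.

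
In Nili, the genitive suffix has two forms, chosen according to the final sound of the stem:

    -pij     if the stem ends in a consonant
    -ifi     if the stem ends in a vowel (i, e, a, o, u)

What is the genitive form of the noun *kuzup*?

*kuzup*: final sound = /p/, a consonant → -pij → *kuzuppij*.

kuzuppij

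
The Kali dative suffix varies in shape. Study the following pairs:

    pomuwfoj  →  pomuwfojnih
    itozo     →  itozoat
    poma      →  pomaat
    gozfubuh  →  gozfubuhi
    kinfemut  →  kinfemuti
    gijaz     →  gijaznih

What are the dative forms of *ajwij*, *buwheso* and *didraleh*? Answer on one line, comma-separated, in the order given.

The pattern is voicing of the final sound: -i when the stem ends in a voiceless consonant (*gozfubuh*, *kinfemut*); -nih when the stem ends in a voiced consonant (*pomuwfoj*, *gijaz*); -at when the stem ends in a vowel (*itozo*, *poma*).
*ajwij* — final sound /j/ (a voiced consonant) → -nih → *ajwijnih*.
The final sound of *buwheso* is /o/, which is a vowel, so the suffix is -at, giving *buwhesoat*.
*didraleh* — final sound /h/ (a voiceless consonant) → -i → *didralehi*.

ajwijnih, buwhesoat, didralehi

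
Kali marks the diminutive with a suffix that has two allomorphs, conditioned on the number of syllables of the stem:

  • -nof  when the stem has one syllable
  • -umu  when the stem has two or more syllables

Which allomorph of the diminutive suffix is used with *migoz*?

-umu

*migoz* has 2 syllables, so the suffix is -umu.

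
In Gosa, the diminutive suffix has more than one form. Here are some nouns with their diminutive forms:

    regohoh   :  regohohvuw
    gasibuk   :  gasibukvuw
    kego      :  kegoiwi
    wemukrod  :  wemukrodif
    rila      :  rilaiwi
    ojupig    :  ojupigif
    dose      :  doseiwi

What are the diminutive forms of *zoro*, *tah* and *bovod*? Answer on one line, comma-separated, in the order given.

zoroiwi, tahvuw, bovodif

The alternation tracks the final sound of the stem — -vuw when the stem ends in a voiceless consonant (*regohoh*, *gasibuk*); -if when the stem ends in a voiced consonant (*wemukrod*, *ojupig*); -iwi when the stem ends in a vowel (*kego*, *rila*, *dose*).
*zoro* — final sound /o/ (a vowel) → -iwi → *zoroiwi*.
Since the final sound of *tah* is /h/ (a voiceless consonant), it takes -vuw, giving *tahvuw*.
*bovod*: final sound = /d/, a voiced consonant → -if → *bovodif*.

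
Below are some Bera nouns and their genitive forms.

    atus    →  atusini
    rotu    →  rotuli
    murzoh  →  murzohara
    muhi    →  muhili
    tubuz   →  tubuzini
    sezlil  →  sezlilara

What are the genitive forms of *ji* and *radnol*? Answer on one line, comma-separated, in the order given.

The suffix is conditioned by the final sound: -ini when the stem ends in a sibilant (*atus*, *tubuz*); -ara when the stem ends in a non-sibilant consonant (*murzoh*, *sezlil*); -li when the stem ends in a vowel (*rotu*, *muhi*).
*ji*: final sound = /i/, a vowel → -li → *jili*.
Since the final sound of *radnol* is /l/ (a non-sibilant consonant), it takes -ara, giving *radnolara*.

jili, radnolara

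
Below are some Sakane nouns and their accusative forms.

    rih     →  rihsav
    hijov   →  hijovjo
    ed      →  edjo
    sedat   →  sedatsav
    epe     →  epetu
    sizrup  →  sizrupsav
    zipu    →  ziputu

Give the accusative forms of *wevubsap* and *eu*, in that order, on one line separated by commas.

The alternation tracks the final sound of the stem — -sav when the stem ends in a voiceless consonant (*rih*, *sedat*, *sizrup*); -jo when the stem ends in a voiced consonant (*hijov*, *ed*); -tu when the stem ends in a vowel (*epe*, *zipu*).
*wevubsap* — final sound /p/ (a voiceless consonant) → -sav → *wevubsapsav*.
*eu*: final sound = /u/, a vowel → -tu → *eutu*.

wevubsapsav, eutu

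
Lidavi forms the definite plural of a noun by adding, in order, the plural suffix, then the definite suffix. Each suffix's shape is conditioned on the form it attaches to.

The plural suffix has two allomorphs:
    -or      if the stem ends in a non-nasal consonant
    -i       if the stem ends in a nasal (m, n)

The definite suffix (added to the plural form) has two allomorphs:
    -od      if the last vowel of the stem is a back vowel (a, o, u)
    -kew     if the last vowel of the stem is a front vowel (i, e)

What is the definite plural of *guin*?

*guin*: final consonant = /n/, a nasal → -i → *guini*.
The plural form *guini*: last vowel = /i/, a front vowel → -kew → *guinikew*.

guinikew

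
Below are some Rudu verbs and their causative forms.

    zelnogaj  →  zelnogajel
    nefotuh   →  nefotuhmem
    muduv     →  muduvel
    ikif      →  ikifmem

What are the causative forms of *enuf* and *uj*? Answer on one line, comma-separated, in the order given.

enufmem, ujel

The pattern is voicing of the final consonant: -mem when the stem ends in a voiceless consonant (*nefotuh*, *ikif*); -el when the stem ends in a voiced consonant (*zelnogaj*, *muduv*).
The final consonant of *enuf* is /f/, which is voiceless, so the suffix is -mem, giving *enufmem*.
The final consonant of *uj* is /j/, which is voiced, so the suffix is -el, giving *ujel*.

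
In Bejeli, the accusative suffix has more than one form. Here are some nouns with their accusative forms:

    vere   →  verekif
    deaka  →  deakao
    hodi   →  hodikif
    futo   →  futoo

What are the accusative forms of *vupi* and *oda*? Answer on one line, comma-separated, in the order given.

The suffix is conditioned by the last vowel: -kif when the last vowel of the stem is a front vowel (*vere*, *hodi*); -o when the last vowel of the stem is a back vowel (*deaka*, *futo*).
Since the last vowel of *vupi* is /i/ (a front vowel), it takes -kif, giving *vupikif*.
The last vowel of *oda* is /a/, which is a back vowel, so the suffix is -o, giving *odao*.

vupikif, odao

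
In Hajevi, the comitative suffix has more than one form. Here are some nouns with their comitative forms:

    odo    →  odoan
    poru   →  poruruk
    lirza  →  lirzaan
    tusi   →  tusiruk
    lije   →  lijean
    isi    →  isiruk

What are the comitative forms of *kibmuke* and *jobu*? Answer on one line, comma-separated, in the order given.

kibmukean, joburuk

The alternation tracks the last vowel of the stem — -ruk when the last vowel of the stem is a high vowel (*poru*, *tusi*, *isi*); -an when the last vowel of the stem is a non-high vowel (*odo*, *lirza*, *lije*).
*kibmuke* — last vowel /e/ (a non-high vowel) → -an → *kibmukean*.
*jobu* — last vowel /u/ (a high vowel) → -ruk → *joburuk*.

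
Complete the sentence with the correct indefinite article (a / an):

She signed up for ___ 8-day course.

The indefinite article is chosen by the initial *sound* of the following word, not its spelling.
The number *8* is spoken "eight", beginning with /eɪt/ — a vowel sound.
So the article is *an*: She signed up for an 8-day course.

an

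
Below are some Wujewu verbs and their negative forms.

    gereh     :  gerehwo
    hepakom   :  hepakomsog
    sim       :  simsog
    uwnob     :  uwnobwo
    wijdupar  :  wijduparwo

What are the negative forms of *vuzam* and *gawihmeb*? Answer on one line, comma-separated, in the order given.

Looking at the final consonant of each stem: -sog when the stem ends in a nasal (*hepakom*, *sim*); -wo when the stem ends in a non-nasal consonant (*gereh*, *uwnob*, *wijdupar*).
*vuzam*: final consonant = /m/, a nasal → -sog → *vuzamsog*.
*gawihmeb* — final consonant /b/ (non-nasal) → -wo → *gawihmebwo*.

vuzamsog, gawihmebwo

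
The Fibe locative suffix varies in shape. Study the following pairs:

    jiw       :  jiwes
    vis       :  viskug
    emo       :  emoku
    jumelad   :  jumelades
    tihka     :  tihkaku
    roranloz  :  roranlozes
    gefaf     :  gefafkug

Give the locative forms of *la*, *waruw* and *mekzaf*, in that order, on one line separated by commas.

The pattern is voicing of the final sound: -kug when the stem ends in a voiceless consonant (*vis*, *gefaf*); -es when the stem ends in a voiced consonant (*jiw*, *jumelad*, *roranloz*); -ku when the stem ends in a vowel (*emo*, *tihka*).
*la*: final sound = /a/, a vowel → -ku → *laku*.
*waruw*: final sound = /w/, a voiced consonant → -es → *waruwes*.
The final sound of *mekzaf* is /f/, which is a voiceless consonant, so the suffix is -kug, giving *mekzafkug*.

laku, waruwes, mekzafkug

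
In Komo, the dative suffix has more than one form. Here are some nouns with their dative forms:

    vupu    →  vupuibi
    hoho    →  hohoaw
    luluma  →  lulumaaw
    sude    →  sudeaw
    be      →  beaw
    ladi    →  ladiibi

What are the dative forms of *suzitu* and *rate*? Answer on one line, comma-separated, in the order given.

suzituibi, rateaw

Looking at the last vowel of each stem: -ibi when the last vowel of the stem is a high vowel (*vupu*, *ladi*); -aw when the last vowel of the stem is a non-high vowel (*hoho*, *luluma*, *sude*, *be*).
*suzitu* — last vowel /u/ (a high vowel) → -ibi → *suzituibi*.
*rate* — last vowel /e/ (a non-high vowel) → -aw → *rateaw*.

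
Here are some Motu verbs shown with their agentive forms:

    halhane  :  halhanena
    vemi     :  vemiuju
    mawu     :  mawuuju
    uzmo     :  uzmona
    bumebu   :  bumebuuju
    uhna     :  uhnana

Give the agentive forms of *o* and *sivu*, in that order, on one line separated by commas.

ona, sivuuju

The suffix is conditioned by the last vowel: -uju when the last vowel of the stem is a high vowel (*vemi*, *mawu*, *bumebu*); -na when the last vowel of the stem is a non-high vowel (*halhane*, *uzmo*, *uhna*).
Since the last vowel of *o* is /o/ (a non-high vowel), it takes -na, giving *ona*.
The last vowel of *sivu* is /u/, which is a high vowel, so the suffix is -uju, giving *sivuuju*.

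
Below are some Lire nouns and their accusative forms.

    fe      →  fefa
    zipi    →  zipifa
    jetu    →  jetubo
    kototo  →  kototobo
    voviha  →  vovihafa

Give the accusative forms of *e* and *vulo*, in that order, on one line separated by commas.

The suffix is conditioned by the last vowel: -bo when the last vowel of the stem is a rounded vowel (*jetu*, *kototo*); -fa when the last vowel of the stem is an unrounded vowel (*fe*, *zipi*, *voviha*).
*e*: last vowel = /e/, an unrounded vowel → -fa → *efa*.
*vulo*: last vowel = /o/, a rounded vowel → -bo → *vulobo*.

efa, vulobo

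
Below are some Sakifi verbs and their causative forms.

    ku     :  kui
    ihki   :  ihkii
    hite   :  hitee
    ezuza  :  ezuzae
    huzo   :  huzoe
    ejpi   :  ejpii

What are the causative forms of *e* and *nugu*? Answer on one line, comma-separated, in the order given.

ee, nugui

The pattern is height harmony: -i when the last vowel of the stem is a high vowel (*ku*, *ihki*, *ejpi*); -e when the last vowel of the stem is a non-high vowel (*hite*, *ezuza*, *huzo*).
The last vowel of *e* is /e/, which is a non-high vowel, so the suffix is -e, giving *ee*.
Since the last vowel of *nugu* is /u/ (a high vowel), it takes -i, giving *nugui*.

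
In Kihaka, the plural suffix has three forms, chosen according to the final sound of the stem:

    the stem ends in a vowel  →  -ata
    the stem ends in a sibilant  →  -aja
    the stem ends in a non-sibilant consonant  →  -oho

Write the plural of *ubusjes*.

Since the final sound of *ubusjes* is /s/ (a sibilant), it takes -aja, giving *ubusjesaja*.

ubusjesaja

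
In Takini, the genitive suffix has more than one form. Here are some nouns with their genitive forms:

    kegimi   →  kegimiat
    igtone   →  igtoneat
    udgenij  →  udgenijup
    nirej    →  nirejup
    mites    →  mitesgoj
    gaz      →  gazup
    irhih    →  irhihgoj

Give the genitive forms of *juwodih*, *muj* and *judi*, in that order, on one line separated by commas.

The pattern is voicing of the final sound: -goj when the stem ends in a voiceless consonant (*mites*, *irhih*); -up when the stem ends in a voiced consonant (*udgenij*, *nirej*, *gaz*); -at when the stem ends in a vowel (*kegimi*, *igtone*).
*juwodih*: final sound = /h/, a voiceless consonant → -goj → *juwodihgoj*.
*muj*: final sound = /j/, a voiced consonant → -up → *mujup*.
*judi*: final sound = /i/, a vowel → -at → *judiat*.

juwodihgoj, mujup, judiat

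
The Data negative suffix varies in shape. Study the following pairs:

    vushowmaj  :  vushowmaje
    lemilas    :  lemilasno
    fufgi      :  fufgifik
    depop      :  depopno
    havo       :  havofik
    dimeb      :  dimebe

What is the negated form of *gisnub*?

Looking at the final sound of each stem: -no when the stem ends in a voiceless consonant (*lemilas*, *depop*); -e when the stem ends in a voiced consonant (*vushowmaj*, *dimeb*); -fik when the stem ends in a vowel (*fufgi*, *havo*).
The final sound of *gisnub* is /b/, which is a voiced consonant, so the suffix is -e, giving *gisnube*.

gisnube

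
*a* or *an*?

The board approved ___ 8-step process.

an

The indefinite article is chosen by the initial *sound* of the following word, not its spelling.
The number *8* is spoken "eight", beginning with /eɪt/ — a vowel sound.
So the article is *an*: The board approved an 8-step process.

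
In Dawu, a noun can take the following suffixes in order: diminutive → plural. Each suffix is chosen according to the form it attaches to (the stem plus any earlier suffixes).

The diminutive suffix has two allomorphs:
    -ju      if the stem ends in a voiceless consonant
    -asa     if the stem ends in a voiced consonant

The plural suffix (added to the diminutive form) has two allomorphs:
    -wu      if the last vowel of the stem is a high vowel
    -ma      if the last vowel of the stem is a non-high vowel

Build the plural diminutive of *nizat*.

*nizat* — final consonant /t/ (voiceless) → -ju → *nizatju*.
The last vowel of the diminutive form *nizatju* is /u/, which is a high vowel, so the plural suffix is -wu, giving *nizatjuwu*.

nizatjuwu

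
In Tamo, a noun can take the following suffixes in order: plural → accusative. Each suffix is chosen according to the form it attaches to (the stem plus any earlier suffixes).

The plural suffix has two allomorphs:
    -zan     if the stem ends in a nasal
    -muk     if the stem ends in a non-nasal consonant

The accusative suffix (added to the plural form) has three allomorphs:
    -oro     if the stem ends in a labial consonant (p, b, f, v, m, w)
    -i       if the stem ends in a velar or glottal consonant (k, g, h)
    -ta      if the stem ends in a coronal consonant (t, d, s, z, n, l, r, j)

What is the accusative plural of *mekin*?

Since the final consonant of *mekin* is /n/ (a nasal), it takes -zan, giving *mekinzan*.
The plural form *mekinzan*: final consonant = /n/, coronal → -ta → *mekinzanta*.

mekinzanta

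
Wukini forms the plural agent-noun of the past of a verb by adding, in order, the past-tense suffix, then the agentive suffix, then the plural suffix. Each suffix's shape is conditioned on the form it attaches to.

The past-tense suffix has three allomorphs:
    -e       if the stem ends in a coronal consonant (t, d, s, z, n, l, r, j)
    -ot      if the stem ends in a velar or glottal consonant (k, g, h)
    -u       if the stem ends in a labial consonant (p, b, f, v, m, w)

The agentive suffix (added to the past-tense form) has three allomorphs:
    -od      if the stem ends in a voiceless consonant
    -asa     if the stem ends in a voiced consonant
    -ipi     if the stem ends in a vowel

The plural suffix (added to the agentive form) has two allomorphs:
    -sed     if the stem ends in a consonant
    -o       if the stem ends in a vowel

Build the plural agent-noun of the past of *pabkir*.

The final consonant of *pabkir* is /r/, which is coronal, so the past-tense suffix is -e, giving *pabkire*.
The past-tense form *pabkire* — final sound /e/ (a vowel) → -ipi → *pabkireipi*.
Since the final sound of the agentive form *pabkireipi* is /i/ (a vowel), it takes -o, giving *pabkireipio*.

pabkireipio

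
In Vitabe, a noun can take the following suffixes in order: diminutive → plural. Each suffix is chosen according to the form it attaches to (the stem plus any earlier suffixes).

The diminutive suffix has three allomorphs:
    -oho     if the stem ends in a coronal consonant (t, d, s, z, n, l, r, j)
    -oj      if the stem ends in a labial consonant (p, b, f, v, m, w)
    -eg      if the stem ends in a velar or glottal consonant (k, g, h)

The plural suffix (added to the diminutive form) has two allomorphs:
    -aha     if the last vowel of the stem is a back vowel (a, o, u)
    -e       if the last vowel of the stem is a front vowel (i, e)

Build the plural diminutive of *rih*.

*rih* — final consonant /h/ (velar/glottal) → -eg → *riheg*.
The diminutive form *riheg* — last vowel /e/ (a front vowel) → -e → *rihege*.

rihege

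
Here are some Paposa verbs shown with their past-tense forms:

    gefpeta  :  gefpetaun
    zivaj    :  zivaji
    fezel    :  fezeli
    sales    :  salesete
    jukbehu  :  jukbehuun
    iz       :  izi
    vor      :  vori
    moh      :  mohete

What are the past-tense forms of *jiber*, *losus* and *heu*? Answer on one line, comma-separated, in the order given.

jiberi, losusete, heuun

The suffix is conditioned by the final sound: -ete when the stem ends in a voiceless consonant (*sales*, *moh*); -i when the stem ends in a voiced consonant (*zivaj*, *fezel*, *iz*, *vor*); -un when the stem ends in a vowel (*gefpeta*, *jukbehu*).
The final sound of *jiber* is /r/, which is a voiced consonant, so the suffix is -i, giving *jiberi*.
*losus* — final sound /s/ (a voiceless consonant) → -ete → *losusete*.
*heu* — final sound /u/ (a vowel) → -un → *heuun*.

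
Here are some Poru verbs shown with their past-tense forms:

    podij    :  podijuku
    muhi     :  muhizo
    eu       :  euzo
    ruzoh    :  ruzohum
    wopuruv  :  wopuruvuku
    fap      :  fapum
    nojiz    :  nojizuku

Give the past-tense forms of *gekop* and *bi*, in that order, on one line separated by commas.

gekopum, bizo

The suffix is conditioned by the final sound: -um when the stem ends in a voiceless consonant (*ruzoh*, *fap*); -uku when the stem ends in a voiced consonant (*podij*, *wopuruv*, *nojiz*); -zo when the stem ends in a vowel (*muhi*, *eu*).
The final sound of *gekop* is /p/, which is a voiceless consonant, so the suffix is -um, giving *gekopum*.
Since the final sound of *bi* is /i/ (a vowel), it takes -zo, giving *bizo*.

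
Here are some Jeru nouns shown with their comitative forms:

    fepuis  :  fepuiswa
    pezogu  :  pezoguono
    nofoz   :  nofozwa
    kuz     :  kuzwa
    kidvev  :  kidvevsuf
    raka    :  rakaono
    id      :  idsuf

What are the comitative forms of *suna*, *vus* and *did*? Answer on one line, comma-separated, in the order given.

The pattern is sibilance of the final sound: -wa when the stem ends in a sibilant (*fepuis*, *nofoz*, *kuz*); -suf when the stem ends in a non-sibilant consonant (*kidvev*, *id*); -ono when the stem ends in a vowel (*pezogu*, *raka*).
*suna*: final sound = /a/, a vowel → -ono → *sunaono*.
*vus*: final sound = /s/, a sibilant → -wa → *vuswa*.
Since the final sound of *did* is /d/ (a non-sibilant consonant), it takes -suf, giving *didsuf*.

sunaono, vuswa, didsuf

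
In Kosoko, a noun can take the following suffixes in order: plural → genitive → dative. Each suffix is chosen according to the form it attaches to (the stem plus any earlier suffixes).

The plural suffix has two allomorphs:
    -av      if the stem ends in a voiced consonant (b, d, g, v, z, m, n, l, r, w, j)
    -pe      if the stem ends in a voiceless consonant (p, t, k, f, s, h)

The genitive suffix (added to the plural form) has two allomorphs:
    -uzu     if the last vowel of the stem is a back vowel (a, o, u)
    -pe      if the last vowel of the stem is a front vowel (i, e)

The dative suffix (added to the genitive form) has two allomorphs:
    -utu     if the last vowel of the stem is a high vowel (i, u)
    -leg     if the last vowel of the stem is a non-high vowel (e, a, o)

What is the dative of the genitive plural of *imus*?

*imus*: final consonant = /s/, voiceless → -pe → *imuspe*.
The plural form *imuspe*: last vowel = /e/, a front vowel → -pe → *imuspepe*.
The genitive form *imuspepe*: last vowel = /e/, a non-high vowel → -leg → *imuspepeleg*.

imuspepeleg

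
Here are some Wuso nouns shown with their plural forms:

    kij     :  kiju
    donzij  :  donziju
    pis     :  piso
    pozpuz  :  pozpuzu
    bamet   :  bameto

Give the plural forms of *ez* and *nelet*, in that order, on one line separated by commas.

ezu, neleto

The alternation tracks the final consonant of the stem — -o when the stem ends in a voiceless consonant (*pis*, *bamet*); -u when the stem ends in a voiced consonant (*kij*, *donzij*, *pozpuz*).
*ez*: final consonant = /z/, voiced → -u → *ezu*.
*nelet*: final consonant = /t/, voiceless → -o → *neleto*.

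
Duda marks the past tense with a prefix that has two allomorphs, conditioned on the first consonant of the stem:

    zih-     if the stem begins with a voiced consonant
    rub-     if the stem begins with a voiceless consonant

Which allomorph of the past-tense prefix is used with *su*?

rub-

*su*: first consonant = /s/, voiceless → rub-.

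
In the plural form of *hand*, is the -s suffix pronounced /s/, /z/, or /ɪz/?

/z/

The stem *hand* ends in a voiced non-sibilant sound.
The plural suffix surfaces as /ɪz/ after sibilants, /s/ after other voiceless consonants, and /z/ after other voiced sounds.
So the plural -s on *hand* is pronounced /z/.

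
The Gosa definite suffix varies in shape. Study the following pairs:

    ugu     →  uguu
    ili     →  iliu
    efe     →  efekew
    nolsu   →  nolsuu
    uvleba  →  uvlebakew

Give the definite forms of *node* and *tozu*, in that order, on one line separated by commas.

nodekew, tozuu

Looking at the last vowel of each stem: -u when the last vowel of the stem is a high vowel (*ugu*, *ili*, *nolsu*); -kew when the last vowel of the stem is a non-high vowel (*efe*, *uvleba*).
The last vowel of *node* is /e/, which is a non-high vowel, so the suffix is -kew, giving *nodekew*.
*tozu* — last vowel /u/ (a high vowel) → -u → *tozuu*.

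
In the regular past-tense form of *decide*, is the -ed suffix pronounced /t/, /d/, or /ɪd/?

/ɪd/

The stem *decide* ends in /t/ or /d/.
The -ed suffix is realized as /ɪd/ after /t, d/; as /t/ after other voiceless consonants; and as /d/ after other voiced sounds.
So -ed on *decide* is pronounced /ɪd/.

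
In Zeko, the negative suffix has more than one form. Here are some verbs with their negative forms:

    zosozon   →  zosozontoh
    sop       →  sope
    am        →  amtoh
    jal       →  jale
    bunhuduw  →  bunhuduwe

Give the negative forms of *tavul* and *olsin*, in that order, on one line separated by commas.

tavule, olsintoh

The alternation tracks the final consonant of the stem — -toh when the stem ends in a nasal (*zosozon*, *am*); -e when the stem ends in a non-nasal consonant (*sop*, *jal*, *bunhuduw*).
The final consonant of *tavul* is /l/, which is non-nasal, so the suffix is -e, giving *tavule*.
*olsin*: final consonant = /n/, a nasal → -toh → *olsintoh*.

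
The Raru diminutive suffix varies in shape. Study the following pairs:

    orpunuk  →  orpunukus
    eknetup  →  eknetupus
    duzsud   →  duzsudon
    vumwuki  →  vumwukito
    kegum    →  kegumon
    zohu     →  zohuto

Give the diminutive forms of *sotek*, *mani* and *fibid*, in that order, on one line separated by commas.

Looking at the final sound of each stem: -us when the stem ends in a voiceless consonant (*orpunuk*, *eknetup*); -on when the stem ends in a voiced consonant (*duzsud*, *kegum*); -to when the stem ends in a vowel (*vumwuki*, *zohu*).
The final sound of *sotek* is /k/, which is a voiceless consonant, so the suffix is -us, giving *sotekus*.
*mani* — final sound /i/ (a vowel) → -to → *manito*.
*fibid* — final sound /d/ (a voiced consonant) → -on → *fibidon*.

sotekus, manito, fibidon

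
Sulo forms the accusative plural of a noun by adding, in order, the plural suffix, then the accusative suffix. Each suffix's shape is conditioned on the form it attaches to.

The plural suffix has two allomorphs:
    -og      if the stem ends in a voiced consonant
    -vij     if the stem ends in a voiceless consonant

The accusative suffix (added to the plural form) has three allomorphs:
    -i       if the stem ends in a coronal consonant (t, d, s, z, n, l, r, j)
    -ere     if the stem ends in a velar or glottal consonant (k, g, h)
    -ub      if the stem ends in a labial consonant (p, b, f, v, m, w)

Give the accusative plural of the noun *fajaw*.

The final consonant of *fajaw* is /w/, which is voiced, so the plural suffix is -og, giving *fajawog*.
The plural form *fajawog* — final consonant /g/ (velar/glottal) → -ere → *fajawogere*.

fajawogere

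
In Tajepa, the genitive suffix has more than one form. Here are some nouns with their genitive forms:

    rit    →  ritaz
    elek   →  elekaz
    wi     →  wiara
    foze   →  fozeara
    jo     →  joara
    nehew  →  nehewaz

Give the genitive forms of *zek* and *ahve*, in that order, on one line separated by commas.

Looking at the final sound of each stem: -az when the stem ends in a consonant (*rit*, *elek*, *nehew*); -ara when the stem ends in a vowel (*wi*, *foze*, *jo*).
*zek* — final sound /k/ (a consonant) → -az → *zekaz*.
Since the final sound of *ahve* is /e/ (a vowel), it takes -ara, giving *ahveara*.

zekaz, ahveara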